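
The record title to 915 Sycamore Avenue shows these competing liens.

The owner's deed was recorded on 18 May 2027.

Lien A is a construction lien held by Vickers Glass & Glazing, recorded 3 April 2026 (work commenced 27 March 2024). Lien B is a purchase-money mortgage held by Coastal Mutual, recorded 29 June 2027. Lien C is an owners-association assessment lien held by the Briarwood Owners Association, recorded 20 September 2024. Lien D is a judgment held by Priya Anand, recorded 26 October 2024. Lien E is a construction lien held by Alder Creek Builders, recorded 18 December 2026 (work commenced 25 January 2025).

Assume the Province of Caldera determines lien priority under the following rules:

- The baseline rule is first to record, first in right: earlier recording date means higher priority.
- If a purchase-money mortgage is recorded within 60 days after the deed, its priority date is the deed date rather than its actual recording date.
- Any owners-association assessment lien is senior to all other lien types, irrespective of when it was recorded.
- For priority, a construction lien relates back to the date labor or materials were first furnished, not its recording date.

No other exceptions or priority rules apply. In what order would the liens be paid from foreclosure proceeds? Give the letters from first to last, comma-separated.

Adjusting effective dates: A is treated as recorded 27 March 2024, the work-commencement date; B's effective date is the deed date, 18 May 2027; E's effective date is 25 January 2025, when work began.
C is an owners-association assessment lien, so it outranks all other liens regardless of date.
The other liens, earliest effective date first: A (27 March 2024), D (26 October 2024), E (25 January 2025), B (18 May 2027).

C, A, D, E, B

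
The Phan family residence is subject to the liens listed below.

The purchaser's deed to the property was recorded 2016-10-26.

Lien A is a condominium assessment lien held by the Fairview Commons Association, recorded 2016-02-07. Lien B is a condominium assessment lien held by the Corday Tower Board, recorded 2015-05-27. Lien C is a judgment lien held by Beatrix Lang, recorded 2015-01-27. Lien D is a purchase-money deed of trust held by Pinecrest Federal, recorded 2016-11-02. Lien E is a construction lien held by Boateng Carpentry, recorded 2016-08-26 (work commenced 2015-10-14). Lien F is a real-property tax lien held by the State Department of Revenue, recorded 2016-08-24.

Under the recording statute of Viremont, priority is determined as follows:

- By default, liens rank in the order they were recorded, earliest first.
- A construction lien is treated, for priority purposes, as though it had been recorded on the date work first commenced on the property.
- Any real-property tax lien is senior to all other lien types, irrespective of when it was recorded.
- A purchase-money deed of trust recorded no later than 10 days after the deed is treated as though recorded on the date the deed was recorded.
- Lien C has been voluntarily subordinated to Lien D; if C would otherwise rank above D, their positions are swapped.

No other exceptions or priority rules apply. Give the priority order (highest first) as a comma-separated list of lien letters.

Effective dates after the stated exceptions: D was recorded within the 10-day window, so its effective date is the deed date 2016-10-26; E is treated as recorded 2015-10-14, the work-commencement date.
F, as a real-property tax lien, has superpriority and ranks first.
Ordering the rest by effective date: C (2015-01-27), B (2015-05-27), E (2015-10-14), A (2016-02-07), D (2016-10-26).
Because C would otherwise rank above D, the subordination swaps them.

F, D, B, E, A, C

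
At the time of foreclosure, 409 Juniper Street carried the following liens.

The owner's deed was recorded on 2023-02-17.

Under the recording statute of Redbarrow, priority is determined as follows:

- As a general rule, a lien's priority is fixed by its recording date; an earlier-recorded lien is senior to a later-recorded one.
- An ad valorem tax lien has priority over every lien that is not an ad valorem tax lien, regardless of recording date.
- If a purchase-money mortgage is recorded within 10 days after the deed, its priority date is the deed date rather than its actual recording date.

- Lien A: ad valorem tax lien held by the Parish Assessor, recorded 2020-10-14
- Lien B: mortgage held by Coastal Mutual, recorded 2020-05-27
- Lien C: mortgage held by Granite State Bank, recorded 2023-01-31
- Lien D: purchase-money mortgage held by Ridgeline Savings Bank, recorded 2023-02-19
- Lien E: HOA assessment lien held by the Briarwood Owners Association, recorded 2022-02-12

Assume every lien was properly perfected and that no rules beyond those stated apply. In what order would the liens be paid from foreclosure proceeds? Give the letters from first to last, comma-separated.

Effective dates: D relates back to the deed date 2023-02-17.
A, as an ad valorem tax lien, has superpriority and ranks first.
Among the remaining liens, by effective date: B (2020-05-27), E (2022-02-12), C (2023-01-31), D (2023-02-17).

A, B, E, C, D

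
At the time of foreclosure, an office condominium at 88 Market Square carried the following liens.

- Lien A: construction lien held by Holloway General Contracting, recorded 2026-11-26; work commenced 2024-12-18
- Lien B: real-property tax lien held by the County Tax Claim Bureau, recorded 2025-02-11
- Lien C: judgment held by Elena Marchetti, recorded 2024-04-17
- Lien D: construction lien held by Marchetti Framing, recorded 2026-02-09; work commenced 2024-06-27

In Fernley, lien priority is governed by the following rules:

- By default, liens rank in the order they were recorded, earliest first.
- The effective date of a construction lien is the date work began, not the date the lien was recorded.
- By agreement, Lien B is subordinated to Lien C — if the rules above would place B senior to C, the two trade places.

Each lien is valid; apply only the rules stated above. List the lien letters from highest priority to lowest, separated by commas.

First, effective dates: A's effective date is 2024-12-18, when work began; D's effective date is 2024-06-27, when work began.
Sorted by effective date: C (2024-04-17), D (2024-06-27), A (2024-12-18), B (2025-02-11).
B is already junior to C, so the subordination agreement changes nothing.

C, D, A, B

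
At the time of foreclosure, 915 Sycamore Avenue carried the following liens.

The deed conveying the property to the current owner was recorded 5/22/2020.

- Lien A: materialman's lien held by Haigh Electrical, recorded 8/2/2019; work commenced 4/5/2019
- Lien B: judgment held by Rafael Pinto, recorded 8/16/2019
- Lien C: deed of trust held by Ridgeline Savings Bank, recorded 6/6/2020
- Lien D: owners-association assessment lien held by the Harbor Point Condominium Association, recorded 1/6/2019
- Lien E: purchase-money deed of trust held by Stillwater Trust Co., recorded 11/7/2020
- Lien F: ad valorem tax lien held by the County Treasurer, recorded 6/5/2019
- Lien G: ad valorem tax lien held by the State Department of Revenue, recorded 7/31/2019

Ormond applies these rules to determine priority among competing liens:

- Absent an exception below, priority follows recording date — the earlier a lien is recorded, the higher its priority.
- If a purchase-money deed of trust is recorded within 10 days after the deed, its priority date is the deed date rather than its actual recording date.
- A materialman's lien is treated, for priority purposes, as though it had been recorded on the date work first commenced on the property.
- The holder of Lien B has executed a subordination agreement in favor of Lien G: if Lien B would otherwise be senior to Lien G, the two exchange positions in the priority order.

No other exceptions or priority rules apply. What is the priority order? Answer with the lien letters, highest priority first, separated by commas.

D, A, F, G, B, C, E

Effective dates after the stated exceptions: A relates back to 4/5/2019 (work commenced); E was recorded 169 days after the deed, outside the 10-day window, so it keeps its recording date.
Ordering by effective date: D (1/6/2019), A (4/5/2019), F (6/5/2019), G (7/31/2019), B (8/16/2019), C (6/6/2020), E (11/7/2020).
Since B is not senior to G, the subordination leaves the order unchanged.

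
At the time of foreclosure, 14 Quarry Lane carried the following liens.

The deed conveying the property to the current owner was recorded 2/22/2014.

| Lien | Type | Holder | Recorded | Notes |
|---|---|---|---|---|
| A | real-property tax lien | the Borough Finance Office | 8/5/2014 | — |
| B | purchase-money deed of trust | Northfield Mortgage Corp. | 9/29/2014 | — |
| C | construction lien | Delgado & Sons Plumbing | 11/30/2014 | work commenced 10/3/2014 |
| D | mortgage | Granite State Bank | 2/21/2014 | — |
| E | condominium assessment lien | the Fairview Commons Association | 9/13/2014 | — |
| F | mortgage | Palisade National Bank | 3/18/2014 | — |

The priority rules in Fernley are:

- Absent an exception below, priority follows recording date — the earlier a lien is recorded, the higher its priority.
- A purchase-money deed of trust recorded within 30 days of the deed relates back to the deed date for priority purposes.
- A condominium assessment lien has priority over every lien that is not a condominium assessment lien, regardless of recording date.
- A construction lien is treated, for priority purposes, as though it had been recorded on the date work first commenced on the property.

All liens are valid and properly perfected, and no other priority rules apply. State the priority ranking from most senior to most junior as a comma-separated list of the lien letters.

Effective dates: B was recorded 219 days after the deed — beyond 30 days — so no relation-back applies; C relates back to 10/3/2014 (work commenced).
E is a condominium assessment lien, so it outranks all other liens regardless of date.
Among the remaining liens, by effective date: D (2/21/2014), F (3/18/2014), A (8/5/2014), B (9/29/2014), C (10/3/2014).

E, D, F, A, B, C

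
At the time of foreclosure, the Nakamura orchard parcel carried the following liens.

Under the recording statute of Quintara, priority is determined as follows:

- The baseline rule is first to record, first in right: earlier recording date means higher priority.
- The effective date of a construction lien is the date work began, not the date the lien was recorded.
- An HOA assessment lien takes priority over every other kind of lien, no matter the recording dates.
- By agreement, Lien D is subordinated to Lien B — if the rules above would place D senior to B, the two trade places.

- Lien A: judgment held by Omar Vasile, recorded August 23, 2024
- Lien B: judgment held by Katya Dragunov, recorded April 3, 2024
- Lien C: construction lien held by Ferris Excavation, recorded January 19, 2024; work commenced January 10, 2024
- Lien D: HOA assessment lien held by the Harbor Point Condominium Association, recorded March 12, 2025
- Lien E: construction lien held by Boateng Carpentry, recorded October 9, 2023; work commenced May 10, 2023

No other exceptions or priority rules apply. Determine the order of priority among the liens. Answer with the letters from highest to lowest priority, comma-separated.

First, effective dates: C's effective date is January 10, 2024, when work began; E's effective date is May 10, 2023, when work began.
D, as an HOA assessment lien, has superpriority and ranks first.
Among the remaining liens, by effective date: E (May 10, 2023), C (January 10, 2024), B (April 3, 2024), A (August 23, 2024).
D would otherwise be senior to B, so under the subordination agreement D and B exchange positions.

B, E, C, D, A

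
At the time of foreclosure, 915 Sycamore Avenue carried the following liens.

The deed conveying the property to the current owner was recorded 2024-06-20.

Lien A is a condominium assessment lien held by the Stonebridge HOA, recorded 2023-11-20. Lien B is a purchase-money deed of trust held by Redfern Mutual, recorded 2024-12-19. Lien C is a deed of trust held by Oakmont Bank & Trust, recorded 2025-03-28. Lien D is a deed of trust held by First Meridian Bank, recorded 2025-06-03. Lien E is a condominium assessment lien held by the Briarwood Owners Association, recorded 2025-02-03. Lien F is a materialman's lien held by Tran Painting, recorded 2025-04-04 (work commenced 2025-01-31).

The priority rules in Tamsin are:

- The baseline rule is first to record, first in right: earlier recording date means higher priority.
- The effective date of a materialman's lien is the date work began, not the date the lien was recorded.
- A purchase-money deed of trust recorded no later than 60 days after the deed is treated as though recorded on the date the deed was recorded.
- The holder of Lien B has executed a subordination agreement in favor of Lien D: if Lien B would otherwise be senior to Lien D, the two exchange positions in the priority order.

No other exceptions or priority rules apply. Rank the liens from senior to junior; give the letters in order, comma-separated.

Effective dates after the stated exceptions: B was recorded 182 days after the deed, outside the 60-day window, so it keeps its recording date; F relates back to 2025-01-31 (work commenced).
By effective date: A (2023-11-20), B (2024-12-19), F (2025-01-31), E (2025-02-03), C (2025-03-28), D (2025-06-03).
B is senior to D before the subordination, so the two trade places.

A, D, F, E, C, B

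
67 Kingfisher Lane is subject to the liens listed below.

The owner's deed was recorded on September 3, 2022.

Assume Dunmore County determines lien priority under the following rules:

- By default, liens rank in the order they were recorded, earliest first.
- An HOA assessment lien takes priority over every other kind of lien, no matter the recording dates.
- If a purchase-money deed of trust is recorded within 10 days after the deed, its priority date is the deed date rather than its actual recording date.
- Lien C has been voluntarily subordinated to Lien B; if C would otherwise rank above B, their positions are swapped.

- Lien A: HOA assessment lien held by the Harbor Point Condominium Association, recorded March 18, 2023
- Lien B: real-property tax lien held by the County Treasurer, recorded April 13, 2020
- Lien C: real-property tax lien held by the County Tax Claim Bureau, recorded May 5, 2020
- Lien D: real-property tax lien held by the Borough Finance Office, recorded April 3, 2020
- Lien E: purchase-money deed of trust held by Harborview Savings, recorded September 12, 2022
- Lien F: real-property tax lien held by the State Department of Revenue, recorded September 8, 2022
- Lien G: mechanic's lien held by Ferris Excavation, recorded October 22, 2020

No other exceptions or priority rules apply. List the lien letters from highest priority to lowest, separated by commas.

A, D, B, C, G, E, F

Effective dates: E was recorded within the 10-day window, so its effective date is the deed date September 3, 2022.
A, as an HOA assessment lien, has superpriority and ranks first.
Among the remaining liens, by effective date: D (April 3, 2020), B (April 13, 2020), C (May 5, 2020), G (October 22, 2020), E (September 3, 2022), F (September 8, 2022).
C is already junior to B, so the subordination agreement changes nothing.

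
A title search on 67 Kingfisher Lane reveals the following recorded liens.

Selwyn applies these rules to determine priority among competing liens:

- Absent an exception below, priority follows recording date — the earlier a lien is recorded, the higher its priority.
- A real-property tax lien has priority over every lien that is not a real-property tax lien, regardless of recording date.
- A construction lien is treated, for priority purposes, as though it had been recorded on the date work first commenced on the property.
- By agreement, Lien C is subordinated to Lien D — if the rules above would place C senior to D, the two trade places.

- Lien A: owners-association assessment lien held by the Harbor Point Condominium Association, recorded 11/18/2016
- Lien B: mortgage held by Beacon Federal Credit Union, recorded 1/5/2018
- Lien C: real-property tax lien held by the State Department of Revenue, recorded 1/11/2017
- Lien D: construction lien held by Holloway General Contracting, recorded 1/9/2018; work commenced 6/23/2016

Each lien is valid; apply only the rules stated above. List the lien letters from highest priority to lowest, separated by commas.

D, C, A, B

Adjusting effective dates: D relates back to 6/23/2016 (work commenced).
As a real-property tax lien, C is senior to every other lien.
The other liens, earliest effective date first: D (6/23/2016), A (11/18/2016), B (1/5/2018).
C is senior to D before the subordination, so the two trade places.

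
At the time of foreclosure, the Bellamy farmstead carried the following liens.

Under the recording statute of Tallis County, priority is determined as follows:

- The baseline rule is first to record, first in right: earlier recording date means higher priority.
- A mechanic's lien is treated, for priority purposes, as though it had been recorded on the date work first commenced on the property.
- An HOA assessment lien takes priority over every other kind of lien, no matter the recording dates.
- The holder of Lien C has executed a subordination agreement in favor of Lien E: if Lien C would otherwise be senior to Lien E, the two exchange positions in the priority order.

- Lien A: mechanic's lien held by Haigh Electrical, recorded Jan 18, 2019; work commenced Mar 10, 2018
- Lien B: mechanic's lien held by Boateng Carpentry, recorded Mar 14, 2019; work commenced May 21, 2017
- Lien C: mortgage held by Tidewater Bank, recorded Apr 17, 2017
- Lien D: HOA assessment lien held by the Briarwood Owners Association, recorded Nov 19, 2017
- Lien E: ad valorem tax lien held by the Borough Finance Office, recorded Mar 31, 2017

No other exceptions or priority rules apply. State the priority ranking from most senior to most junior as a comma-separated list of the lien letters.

D, E, C, B, A

First, effective dates: A's effective date is Mar 10, 2018, when work began; B relates back to May 21, 2017 (work commenced).
D is an HOA assessment lien, so it outranks all other liens regardless of date.
The other liens, earliest effective date first: E (Mar 31, 2017), C (Apr 17, 2017), B (May 21, 2017), A (Mar 10, 2018).
C is already junior to E, so the subordination agreement changes nothing.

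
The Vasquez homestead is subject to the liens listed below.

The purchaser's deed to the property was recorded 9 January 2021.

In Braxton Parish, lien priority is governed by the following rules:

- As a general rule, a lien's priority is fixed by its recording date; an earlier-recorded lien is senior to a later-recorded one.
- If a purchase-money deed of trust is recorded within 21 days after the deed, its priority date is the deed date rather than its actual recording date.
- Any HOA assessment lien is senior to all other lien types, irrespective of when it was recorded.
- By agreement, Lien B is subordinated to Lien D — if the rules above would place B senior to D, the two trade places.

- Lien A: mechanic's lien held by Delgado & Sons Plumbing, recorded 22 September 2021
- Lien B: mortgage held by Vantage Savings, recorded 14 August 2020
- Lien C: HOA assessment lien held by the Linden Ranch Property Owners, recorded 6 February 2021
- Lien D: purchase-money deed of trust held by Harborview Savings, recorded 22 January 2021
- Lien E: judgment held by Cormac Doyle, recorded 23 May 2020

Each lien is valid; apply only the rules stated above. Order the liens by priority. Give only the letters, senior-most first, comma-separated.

C, E, D, B, A

Adjusting effective dates: D was recorded within the 21-day window, so its effective date is the deed date 9 January 2021.
C is an HOA assessment lien, so it outranks all other liens regardless of date.
Ordering the rest by effective date: E (23 May 2020), B (14 August 2020), D (9 January 2021), A (22 September 2021).
B would otherwise be senior to D, so under the subordination agreement B and D exchange positions.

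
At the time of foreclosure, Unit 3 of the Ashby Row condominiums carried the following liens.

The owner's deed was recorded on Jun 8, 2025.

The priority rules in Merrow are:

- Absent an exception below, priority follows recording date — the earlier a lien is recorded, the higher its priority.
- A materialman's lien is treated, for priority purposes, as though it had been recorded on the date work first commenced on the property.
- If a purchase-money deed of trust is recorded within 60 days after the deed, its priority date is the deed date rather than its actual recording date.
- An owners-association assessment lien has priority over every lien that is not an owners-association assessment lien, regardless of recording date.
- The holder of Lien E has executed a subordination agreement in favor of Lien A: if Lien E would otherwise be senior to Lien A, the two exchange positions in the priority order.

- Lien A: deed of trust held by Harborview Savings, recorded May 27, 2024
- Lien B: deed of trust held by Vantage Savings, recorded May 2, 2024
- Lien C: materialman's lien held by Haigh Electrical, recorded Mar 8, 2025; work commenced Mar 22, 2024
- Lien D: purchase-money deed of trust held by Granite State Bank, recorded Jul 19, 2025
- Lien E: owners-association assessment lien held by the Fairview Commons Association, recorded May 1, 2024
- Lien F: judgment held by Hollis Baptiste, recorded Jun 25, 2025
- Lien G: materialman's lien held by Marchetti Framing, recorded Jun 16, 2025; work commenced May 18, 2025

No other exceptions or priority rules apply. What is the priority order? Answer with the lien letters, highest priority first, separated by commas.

A, C, B, E, G, D, F

Adjusting effective dates: C's effective date is Mar 22, 2024, when work began; D was recorded within the 60-day window, so its effective date is the deed date Jun 8, 2025; G's effective date is May 18, 2025, when work began.
E, as an owners-association assessment lien, has superpriority and ranks first.
Ordering the rest by effective date: C (Mar 22, 2024), B (May 2, 2024), A (May 27, 2024), G (May 18, 2025), D (Jun 8, 2025), F (Jun 25, 2025).
Because E would otherwise rank above A, the subordination swaps them.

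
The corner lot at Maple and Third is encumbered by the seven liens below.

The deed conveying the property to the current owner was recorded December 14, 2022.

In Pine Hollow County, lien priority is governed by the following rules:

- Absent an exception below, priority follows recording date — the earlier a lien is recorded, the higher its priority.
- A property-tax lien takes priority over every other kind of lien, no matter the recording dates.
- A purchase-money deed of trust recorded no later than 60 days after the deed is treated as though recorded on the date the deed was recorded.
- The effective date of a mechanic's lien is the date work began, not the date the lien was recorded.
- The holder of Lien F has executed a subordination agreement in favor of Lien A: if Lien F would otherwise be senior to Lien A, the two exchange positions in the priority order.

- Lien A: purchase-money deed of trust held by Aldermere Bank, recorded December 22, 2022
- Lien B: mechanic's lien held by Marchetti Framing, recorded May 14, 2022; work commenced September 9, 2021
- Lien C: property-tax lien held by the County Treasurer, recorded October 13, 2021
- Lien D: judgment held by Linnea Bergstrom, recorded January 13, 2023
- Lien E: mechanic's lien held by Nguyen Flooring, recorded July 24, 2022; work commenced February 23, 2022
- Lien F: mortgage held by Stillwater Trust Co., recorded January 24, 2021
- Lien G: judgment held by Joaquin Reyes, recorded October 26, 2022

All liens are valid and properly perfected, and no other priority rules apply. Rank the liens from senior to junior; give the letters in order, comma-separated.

First, effective dates: A's effective date is the deed date, December 14, 2022; B relates back to September 9, 2021 (work commenced); E's effective date is February 23, 2022, when work began.
C is a property-tax lien, so it outranks all other liens regardless of date.
Among the remaining liens, by effective date: F (January 24, 2021), B (September 9, 2021), E (February 23, 2022), G (October 26, 2022), A (December 14, 2022), D (January 13, 2023).
The subordination applies — F was senior to A — so F and A swap.

C, A, B, E, G, F, D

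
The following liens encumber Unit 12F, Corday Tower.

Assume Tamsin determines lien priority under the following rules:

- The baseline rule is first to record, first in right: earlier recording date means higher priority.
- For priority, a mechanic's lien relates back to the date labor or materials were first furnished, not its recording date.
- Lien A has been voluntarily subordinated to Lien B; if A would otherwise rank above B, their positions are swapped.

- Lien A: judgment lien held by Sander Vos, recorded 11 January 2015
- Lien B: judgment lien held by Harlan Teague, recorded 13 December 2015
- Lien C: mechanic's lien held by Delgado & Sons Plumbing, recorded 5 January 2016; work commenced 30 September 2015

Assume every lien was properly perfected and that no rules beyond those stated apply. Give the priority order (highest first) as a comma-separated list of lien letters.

B, C, A

Effective dates: C relates back to 30 September 2015 (work commenced).
By effective date: A (11 January 2015), C (30 September 2015), B (13 December 2015).
A is senior to B before the subordination, so the two trade places.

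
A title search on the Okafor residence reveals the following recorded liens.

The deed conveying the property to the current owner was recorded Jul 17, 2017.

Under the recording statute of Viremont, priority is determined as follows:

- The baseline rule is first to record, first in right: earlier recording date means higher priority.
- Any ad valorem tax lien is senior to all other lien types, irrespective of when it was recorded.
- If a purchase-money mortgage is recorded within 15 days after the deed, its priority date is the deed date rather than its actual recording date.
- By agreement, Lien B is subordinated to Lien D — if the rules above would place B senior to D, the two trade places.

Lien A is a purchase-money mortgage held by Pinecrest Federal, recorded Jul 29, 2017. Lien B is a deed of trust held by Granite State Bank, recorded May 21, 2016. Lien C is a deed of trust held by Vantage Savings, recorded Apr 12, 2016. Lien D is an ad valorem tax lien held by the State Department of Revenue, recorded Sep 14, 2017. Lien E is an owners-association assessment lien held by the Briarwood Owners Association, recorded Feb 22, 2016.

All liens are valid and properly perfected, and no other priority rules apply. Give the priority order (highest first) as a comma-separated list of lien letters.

D, E, C, B, A

Adjusting effective dates: A relates back to the deed date Jul 17, 2017.
D, as an ad valorem tax lien, has superpriority and ranks first.
Among the remaining liens, by effective date: E (Feb 22, 2016), C (Apr 12, 2016), B (May 21, 2016), A (Jul 17, 2017).
Since B is not senior to D, the subordination leaves the order unchanged.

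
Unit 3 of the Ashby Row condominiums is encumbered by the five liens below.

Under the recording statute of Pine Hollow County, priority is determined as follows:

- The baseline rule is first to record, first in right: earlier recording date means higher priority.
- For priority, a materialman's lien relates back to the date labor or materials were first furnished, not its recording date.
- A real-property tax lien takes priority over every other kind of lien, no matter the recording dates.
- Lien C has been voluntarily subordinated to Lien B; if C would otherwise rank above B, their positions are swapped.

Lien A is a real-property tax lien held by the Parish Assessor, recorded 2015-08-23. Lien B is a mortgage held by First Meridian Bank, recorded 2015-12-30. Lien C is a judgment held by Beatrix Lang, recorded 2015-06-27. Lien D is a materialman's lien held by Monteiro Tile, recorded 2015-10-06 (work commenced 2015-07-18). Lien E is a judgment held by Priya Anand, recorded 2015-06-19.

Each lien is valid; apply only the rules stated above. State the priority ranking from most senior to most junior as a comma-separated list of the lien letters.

First, effective dates: D is treated as recorded 2015-07-18, the work-commencement date.
A is a real-property tax lien, so it outranks all other liens regardless of date.
Ordering the rest by effective date: E (2015-06-19), C (2015-06-27), D (2015-07-18), B (2015-12-30).
The subordination applies — C was senior to B — so C and B swap.

A, E, B, D, C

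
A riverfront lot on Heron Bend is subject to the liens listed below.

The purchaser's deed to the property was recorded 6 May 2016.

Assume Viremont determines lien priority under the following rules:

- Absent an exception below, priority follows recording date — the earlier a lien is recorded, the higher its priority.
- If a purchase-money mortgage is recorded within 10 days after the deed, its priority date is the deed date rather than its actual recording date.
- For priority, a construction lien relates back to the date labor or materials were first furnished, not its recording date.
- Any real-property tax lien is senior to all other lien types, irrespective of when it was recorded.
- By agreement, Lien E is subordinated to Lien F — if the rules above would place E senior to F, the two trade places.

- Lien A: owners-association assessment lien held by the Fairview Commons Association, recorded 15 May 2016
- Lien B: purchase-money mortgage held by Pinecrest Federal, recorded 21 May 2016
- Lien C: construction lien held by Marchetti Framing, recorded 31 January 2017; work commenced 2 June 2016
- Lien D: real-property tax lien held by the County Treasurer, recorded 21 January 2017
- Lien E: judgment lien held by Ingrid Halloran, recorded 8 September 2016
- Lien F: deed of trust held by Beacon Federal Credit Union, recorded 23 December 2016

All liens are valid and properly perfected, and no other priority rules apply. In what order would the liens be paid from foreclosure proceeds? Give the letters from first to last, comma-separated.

Effective dates: B was recorded 15 days after the deed — beyond 10 days — so no relation-back applies; C relates back to 2 June 2016 (work commenced).
D is a real-property tax lien and takes priority over every other lien.
Ordering the rest by effective date: A (15 May 2016), B (21 May 2016), C (2 June 2016), E (8 September 2016), F (23 December 2016).
Because E would otherwise rank above F, the subordination swaps them.

D, A, B, C, F, E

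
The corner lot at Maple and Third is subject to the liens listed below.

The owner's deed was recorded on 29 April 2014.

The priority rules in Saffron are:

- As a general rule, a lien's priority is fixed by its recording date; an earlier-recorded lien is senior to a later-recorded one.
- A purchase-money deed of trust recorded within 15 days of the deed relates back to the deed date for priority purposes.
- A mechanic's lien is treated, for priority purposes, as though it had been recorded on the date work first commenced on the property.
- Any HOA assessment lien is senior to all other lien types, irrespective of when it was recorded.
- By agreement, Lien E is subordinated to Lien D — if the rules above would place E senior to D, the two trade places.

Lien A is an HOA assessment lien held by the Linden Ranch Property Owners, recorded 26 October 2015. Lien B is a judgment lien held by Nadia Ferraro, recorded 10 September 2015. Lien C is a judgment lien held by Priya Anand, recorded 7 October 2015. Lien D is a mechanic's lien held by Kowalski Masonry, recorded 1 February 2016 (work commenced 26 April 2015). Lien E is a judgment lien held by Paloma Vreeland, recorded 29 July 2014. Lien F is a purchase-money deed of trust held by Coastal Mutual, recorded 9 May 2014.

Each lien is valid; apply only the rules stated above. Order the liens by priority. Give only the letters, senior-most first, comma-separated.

A, F, D, E, B, C

Effective dates: D's effective date is 26 April 2015, when work began; F was recorded within the 15-day window, so its effective date is the deed date 29 April 2014.
A, as an HOA assessment lien, has superpriority and ranks first.
Remaining liens by effective date: F (29 April 2014), E (29 July 2014), D (26 April 2015), B (10 September 2015), C (7 October 2015).
Because E would otherwise rank above D, the subordination swaps them.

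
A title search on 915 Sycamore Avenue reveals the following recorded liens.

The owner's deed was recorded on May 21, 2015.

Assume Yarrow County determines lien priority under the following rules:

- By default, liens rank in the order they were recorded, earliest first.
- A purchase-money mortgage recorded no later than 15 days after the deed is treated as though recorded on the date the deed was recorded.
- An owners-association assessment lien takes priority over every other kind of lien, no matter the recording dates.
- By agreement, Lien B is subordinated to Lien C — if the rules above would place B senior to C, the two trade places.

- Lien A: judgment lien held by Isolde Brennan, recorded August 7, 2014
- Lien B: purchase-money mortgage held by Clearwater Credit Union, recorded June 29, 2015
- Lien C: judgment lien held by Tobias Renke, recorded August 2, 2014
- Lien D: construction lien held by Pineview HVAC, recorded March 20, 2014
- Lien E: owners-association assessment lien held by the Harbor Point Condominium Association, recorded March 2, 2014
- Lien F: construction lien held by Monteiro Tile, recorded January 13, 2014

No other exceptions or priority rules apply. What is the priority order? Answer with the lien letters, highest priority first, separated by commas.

Adjusting effective dates: B was recorded 39 days after the deed, outside the 15-day window, so it keeps its recording date.
As an owners-association assessment lien, E is senior to every other lien.
Among the remaining liens, by effective date: F (January 13, 2014), D (March 20, 2014), C (August 2, 2014), A (August 7, 2014), B (June 29, 2015).
B already ranks below C; the subordination has no effect.

E, F, D, C, A, B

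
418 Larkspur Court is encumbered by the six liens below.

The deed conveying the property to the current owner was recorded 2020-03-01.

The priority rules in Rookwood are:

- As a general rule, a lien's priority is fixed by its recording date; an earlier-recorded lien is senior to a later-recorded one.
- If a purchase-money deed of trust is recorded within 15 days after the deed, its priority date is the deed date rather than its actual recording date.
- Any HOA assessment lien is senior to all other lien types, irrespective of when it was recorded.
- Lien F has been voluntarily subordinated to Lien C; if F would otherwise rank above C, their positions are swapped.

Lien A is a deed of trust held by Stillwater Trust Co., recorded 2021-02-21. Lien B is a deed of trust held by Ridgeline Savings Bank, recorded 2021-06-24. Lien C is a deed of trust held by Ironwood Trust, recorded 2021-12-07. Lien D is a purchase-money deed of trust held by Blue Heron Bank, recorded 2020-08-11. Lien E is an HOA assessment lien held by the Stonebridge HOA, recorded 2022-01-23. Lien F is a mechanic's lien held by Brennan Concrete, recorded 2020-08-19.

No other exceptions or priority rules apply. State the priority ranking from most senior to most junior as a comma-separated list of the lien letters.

E, D, C, A, B, F

Effective dates after the stated exceptions: D missed the 15-day window (163 days after the deed), so its recording date stands.
E is an HOA assessment lien and takes priority over every other lien.
Remaining liens by effective date: D (2020-08-11), F (2020-08-19), A (2021-02-21), B (2021-06-24), C (2021-12-07).
Because F would otherwise rank above C, the subordination swaps them.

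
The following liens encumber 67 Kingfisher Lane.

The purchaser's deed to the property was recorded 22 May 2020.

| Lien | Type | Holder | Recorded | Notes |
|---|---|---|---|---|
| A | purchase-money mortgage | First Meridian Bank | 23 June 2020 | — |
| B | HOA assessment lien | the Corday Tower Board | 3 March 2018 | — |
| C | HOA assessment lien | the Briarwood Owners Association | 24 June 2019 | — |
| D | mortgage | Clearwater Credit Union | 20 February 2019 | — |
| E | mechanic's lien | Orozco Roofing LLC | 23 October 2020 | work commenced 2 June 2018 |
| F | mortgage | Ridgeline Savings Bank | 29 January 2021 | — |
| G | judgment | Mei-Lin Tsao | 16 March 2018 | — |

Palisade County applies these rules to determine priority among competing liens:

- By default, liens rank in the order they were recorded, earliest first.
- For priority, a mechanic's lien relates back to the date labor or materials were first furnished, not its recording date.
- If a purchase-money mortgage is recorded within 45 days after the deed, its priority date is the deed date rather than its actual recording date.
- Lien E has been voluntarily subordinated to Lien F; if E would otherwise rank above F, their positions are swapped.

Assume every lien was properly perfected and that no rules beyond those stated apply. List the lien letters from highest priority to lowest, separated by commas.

Effective dates after the stated exceptions: A relates back to the deed date 22 May 2020; E relates back to 2 June 2018 (work commenced).
By effective date, earliest first: B (3 March 2018), G (16 March 2018), E (2 June 2018), D (20 February 2019), C (24 June 2019), A (22 May 2020), F (29 January 2021).
E would otherwise be senior to F, so under the subordination agreement E and F exchange positions.

B, G, F, D, C, A, E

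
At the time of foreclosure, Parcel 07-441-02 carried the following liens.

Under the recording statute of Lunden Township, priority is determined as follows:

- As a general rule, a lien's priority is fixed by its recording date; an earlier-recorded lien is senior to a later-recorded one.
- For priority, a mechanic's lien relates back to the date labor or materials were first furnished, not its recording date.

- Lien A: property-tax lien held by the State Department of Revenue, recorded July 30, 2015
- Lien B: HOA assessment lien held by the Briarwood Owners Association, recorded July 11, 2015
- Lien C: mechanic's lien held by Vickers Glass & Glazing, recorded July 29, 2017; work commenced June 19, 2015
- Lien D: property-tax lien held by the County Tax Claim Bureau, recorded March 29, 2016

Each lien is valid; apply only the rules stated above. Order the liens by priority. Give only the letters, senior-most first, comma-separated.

C, B, A, D

Adjusting effective dates: C's effective date is June 19, 2015, when work began.
By effective date, earliest first: C (June 19, 2015), B (July 11, 2015), A (July 30, 2015), D (March 29, 2016).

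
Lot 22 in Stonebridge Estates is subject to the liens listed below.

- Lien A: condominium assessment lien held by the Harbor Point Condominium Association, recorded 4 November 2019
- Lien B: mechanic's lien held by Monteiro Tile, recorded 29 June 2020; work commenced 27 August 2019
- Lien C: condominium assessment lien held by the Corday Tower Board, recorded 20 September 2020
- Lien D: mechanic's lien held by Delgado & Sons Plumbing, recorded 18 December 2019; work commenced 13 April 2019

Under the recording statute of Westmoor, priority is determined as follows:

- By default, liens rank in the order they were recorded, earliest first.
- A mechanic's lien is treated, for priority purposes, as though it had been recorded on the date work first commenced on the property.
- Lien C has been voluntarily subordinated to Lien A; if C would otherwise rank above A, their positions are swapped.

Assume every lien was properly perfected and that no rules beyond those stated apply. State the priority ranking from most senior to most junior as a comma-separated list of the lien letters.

D, B, A, C

First, effective dates: B's effective date is 27 August 2019, when work began; D's effective date is 13 April 2019, when work began.
By effective date, earliest first: D (13 April 2019), B (27 August 2019), A (4 November 2019), C (20 September 2020).
Since C is not senior to A, the subordination leaves the order unchanged.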